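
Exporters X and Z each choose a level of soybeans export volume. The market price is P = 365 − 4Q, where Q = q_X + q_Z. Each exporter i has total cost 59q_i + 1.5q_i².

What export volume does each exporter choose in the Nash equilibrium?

20.4

Exporter X's profit: π = q_X(365 − 4(q_X + q_Z)) − 59q_X − 1.5q_X².
∂π/∂q_X = 306 − 11q_X − 4q_Z = 0, so q_X = 306/11 − (4/11)q_Z.
By symmetry q_Z = q_X; substituting into the reaction function, (15/11)q_X = 306/11 and q_X = 20.4.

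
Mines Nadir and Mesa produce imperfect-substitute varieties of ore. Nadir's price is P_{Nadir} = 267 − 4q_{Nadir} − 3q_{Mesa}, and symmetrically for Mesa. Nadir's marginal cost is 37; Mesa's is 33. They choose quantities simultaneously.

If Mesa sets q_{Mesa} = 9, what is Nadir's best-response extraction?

25.375

Mine Nadir's profit: π = q_{Nadir}(267 − 4q_{Nadir} − 3q_{Mesa}) − 37q_{Nadir}.
∂π/∂q_{Nadir} = 230 − 8q_{Nadir} − 3q_{Mesa} = 0 ⇒ q_{Nadir} = 28.75 − 0.375q_{Mesa}.
At q_{Mesa} = 9: q_{Nadir} = 28.75 − 0.375·9 = 25.375.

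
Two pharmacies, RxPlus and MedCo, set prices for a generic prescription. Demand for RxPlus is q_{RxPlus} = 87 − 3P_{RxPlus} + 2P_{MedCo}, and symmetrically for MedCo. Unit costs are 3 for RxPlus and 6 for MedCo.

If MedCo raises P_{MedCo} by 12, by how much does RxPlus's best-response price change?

4

RxPlus's profit: π = (P_{RxPlus} − 3)(87 − 3P_{RxPlus} + 2P_{MedCo}).
∂π/∂P_{RxPlus} = 96 − 6P_{RxPlus} + 2P_{MedCo} = 0 ⇒ P_{RxPlus} = 16 + (1/3)P_{MedCo}.
The reaction-function slope is 1/3, so a 12-unit rise in P_{MedCo} moves P_{RxPlus} by 1/3 × 12 = 4. RxPlus's best response rises — the actions are strategic complements.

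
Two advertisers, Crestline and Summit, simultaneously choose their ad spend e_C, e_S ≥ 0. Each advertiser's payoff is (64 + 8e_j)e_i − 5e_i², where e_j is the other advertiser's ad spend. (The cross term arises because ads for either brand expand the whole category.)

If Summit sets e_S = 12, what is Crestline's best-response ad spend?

16

Crestline's payoff is (64 + 8e_S)e_C − 5e_C².
∂π/∂e_C = 64 + 8e_S − 10e_C = 0, so e_C = 6.4 + 0.8e_S.
At e_S = 12: e_C = 6.4 + 0.8·12 = 16.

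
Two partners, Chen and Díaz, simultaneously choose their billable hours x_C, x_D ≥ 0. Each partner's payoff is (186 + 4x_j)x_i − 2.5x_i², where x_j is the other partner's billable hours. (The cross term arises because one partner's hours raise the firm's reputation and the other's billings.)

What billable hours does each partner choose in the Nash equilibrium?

186

Chen's payoff is (186 + 4x_D)x_C − 2.5x_C².
∂π/∂x_C = 186 + 4x_D − 5x_C = 0, so x_C = 37.2 + 0.8x_D.
The game is symmetric, so in equilibrium x_D = x_C: the reaction function gives 0.2x_C = 37.2, hence x_C = 186.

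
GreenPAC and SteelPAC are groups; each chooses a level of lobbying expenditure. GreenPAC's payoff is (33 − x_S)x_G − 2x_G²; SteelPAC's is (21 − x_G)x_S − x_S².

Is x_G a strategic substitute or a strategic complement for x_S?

Expanding GreenPAC's payoff: 33x_G − x_Sx_G − 2x_G².
∂π/∂x_G = 33 − x_S − 4x_G = 0, so x_G = 8.25 − 0.25x_S.
The best-response slope dx_G/dx_S = −0.25 < 0: the reaction function is downward-sloping, so the choices are strategic substitutes.

strategic substitutes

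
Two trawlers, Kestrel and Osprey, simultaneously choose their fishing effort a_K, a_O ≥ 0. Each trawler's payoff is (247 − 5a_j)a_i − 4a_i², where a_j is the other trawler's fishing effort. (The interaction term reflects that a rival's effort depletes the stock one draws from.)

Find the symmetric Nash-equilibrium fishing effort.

19

Kestrel's payoff is (247 − 5a_O)a_K − 4a_K².
∂π/∂a_K = 247 − 5a_O − 8a_K = 0, so a_K = 30.875 − 0.625a_O.
By symmetry a_O = a_K; substituting into the reaction function, 1.625a_K = 30.875 and a_K = 19.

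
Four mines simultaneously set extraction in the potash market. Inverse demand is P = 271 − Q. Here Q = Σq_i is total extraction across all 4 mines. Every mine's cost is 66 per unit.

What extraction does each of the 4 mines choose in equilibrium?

A representative mine's profit is π_i = q_i(271 − Q) − 66q_i, with Q = q_i + Σ_{j≠i} q_j.
First-order condition: 205 − 2q_i − Σ_{j≠i} q_j = 0.
With identical mines, set every q_j = q: then 205 − 2q − 3q = 0, i.e. q = 205/5 = 41.

41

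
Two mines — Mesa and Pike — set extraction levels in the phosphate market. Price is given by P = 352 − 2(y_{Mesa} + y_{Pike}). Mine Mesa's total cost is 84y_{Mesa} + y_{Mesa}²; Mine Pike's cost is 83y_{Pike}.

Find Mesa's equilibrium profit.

2138.67

Mine Mesa's profit: π = y_{Mesa}(352 − 2(y_{Mesa} + y_{Pike})) − 84y_{Mesa} − y_{Mesa}².
∂π/∂y_{Mesa} = 268 − 6y_{Mesa} − 2y_{Pike} = 0, so y_{Mesa} = 134/3 − (1/3)y_{Pike}.
For Pike: ∂π/∂y_{Pike} = 269 − 4y_{Pike} − 2y_{Mesa} = 0 ⇒ y_{Pike} = 67.25 − 0.5y_{Mesa}.
Substituting the second reaction function into the first: y_{Mesa} = 134/3 − (1/3)(67.25 − 0.5y_{Mesa}), which gives (5/6)y_{Mesa} = 22.25 ⇒ y_{Mesa} = 26.7.
Then y_{Pike} = 67.25 − 0.5·26.7 = 53.9.
Price P = 352 − 2·80.6 = 190.8.
Mesa's profit: (190.8 − 84)·26.7 − (26.7)² = 2138.67.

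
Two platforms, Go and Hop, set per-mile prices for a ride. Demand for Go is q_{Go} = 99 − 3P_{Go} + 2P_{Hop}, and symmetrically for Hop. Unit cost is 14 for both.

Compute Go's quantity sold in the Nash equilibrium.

63.75

Go's profit: π = (P_{Go} − 14)(99 − 3P_{Go} + 2P_{Hop}).
∂π/∂P_{Go} = 141 − 6P_{Go} + 2P_{Hop} = 0 ⇒ P_{Go} = 23.5 + (1/3)P_{Hop}.
By symmetry P_{Hop} = P_{Go}; substituting into the reaction function, (2/3)P_{Go} = 23.5 and P_{Go} = 35.25.
q_{Go} = 99 − 3·35.25 + 2·35.25 = 63.75.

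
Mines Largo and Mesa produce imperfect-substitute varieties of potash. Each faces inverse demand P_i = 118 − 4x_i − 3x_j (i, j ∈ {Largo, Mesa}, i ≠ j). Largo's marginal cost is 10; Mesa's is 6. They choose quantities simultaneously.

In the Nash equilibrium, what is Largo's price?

Mine Largo's profit: π = x_{Largo}(118 − 4x_{Largo} − 3x_{Mesa}) − 10x_{Largo}.
∂π/∂x_{Largo} = 108 − 8x_{Largo} − 3x_{Mesa} = 0 ⇒ x_{Largo} = 13.5 − 0.375x_{Mesa}.
Similarly x_{Mesa} = 14 − 0.375x_{Largo}.
Substituting the second reaction function into the first: x_{Largo} = 13.5 − 0.375(14 − 0.375x_{Largo}), which gives (55/64)x_{Largo} = 8.25 ⇒ x_{Largo} = 9.6.
Then x_{Mesa} = 14 − 0.375·9.6 = 10.4.
P_{Largo} = 118 − 4·9.6 − 3·10.4 = 48.4.

48.4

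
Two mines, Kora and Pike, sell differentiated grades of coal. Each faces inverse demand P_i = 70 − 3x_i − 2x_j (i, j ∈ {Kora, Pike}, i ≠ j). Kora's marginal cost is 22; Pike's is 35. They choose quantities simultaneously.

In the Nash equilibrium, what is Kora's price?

42.4375

Mine Kora's profit: π = x_{Kora}(70 − 3x_{Kora} − 2x_{Pike}) − 22x_{Kora}.
∂π/∂x_{Kora} = 48 − 6x_{Kora} − 2x_{Pike} = 0 ⇒ x_{Kora} = 8 − (1/3)x_{Pike}.
Similarly x_{Pike} = 35/6 − (1/3)x_{Kora}.
Plugging x_{Pike} into Kora's best response: x_{Kora} = 8 − (1/3)(35/6 − (1/3)x_{Kora}) ⇒ (8/9)x_{Kora} = 109/18, so x_{Kora} = 6.8125.
Then x_{Pike} = 35/6 − (1/3)·6.8125 = 3.5625.
P_{Kora} = 70 − 3·6.8125 − 2·3.5625 = 42.4375.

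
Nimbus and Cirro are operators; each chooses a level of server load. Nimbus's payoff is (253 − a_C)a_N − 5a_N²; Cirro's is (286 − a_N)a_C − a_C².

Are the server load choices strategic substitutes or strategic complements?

strategic substitutes

Expanding Nimbus's payoff: 253a_N − a_Ca_N − 5a_N².
∂π/∂a_N = 253 − a_C − 10a_N = 0, so a_N = 25.3 − 0.1a_C.
The best-response slope da_N/da_C = −0.1 < 0: the reaction function is downward-sloping, so the choices are strategic substitutes.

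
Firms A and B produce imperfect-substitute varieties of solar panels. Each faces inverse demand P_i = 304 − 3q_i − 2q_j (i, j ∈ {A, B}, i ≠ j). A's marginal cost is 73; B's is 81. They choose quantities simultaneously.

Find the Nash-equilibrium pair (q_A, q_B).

Firm A's profit: π = q_A(304 − 3q_A − 2q_B) − 73q_A.
∂π/∂q_A = 231 − 6q_A − 2q_B = 0 ⇒ q_A = 38.5 − (1/3)q_B.
Similarly q_B = 223/6 − (1/3)q_A.
Substituting the second reaction function into the first: q_A = 38.5 − (1/3)(223/6 − (1/3)q_A), which gives (8/9)q_A = 235/9 ⇒ q_A = 29.375.
Then q_B = 223/6 − (1/3)·29.375 = 27.375.

29.375, 27.375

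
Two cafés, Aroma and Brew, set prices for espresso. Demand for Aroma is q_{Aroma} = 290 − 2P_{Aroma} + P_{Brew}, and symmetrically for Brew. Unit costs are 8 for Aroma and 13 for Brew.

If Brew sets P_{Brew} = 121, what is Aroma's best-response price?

Aroma's profit: π = (P_{Aroma} − 8)(290 − 2P_{Aroma} + P_{Brew}).
∂π/∂P_{Aroma} = 306 − 4P_{Aroma} + P_{Brew} = 0 ⇒ P_{Aroma} = 76.5 + 0.25P_{Brew}.
At P_{Brew} = 121: P_{Aroma} = 76.5 + 0.25·121 = 106.75.

106.75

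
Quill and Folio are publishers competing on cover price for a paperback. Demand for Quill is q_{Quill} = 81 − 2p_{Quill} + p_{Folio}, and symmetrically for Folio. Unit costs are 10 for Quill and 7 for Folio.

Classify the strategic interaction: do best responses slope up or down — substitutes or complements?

Quill's profit: π = (p_{Quill} − 10)(81 − 2p_{Quill} + p_{Folio}).
∂π/∂p_{Quill} = 101 − 4p_{Quill} + p_{Folio} = 0 ⇒ p_{Quill} = 25.25 + 0.25p_{Folio}.
The best-response slope dp_{Quill}/dp_{Folio} = 0.25 > 0: the reaction function is upward-sloping, so the choices are strategic complements.

strategic complements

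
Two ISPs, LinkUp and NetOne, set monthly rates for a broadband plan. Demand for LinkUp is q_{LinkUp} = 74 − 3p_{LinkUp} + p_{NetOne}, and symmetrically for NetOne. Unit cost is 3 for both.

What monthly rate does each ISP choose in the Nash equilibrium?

LinkUp's profit: π = (p_{LinkUp} − 3)(74 − 3p_{LinkUp} + p_{NetOne}).
∂π/∂p_{LinkUp} = 83 − 6p_{LinkUp} + p_{NetOne} = 0 ⇒ p_{LinkUp} = 83/6 + (1/6)p_{NetOne}.
Setting p_{LinkUp} = p_{NetOne} in the reaction function: p_{LinkUp} = 83/6 + (1/6)p_{LinkUp}, so p_{LinkUp} = (83/6) / (5/6) = 16.6.

16.6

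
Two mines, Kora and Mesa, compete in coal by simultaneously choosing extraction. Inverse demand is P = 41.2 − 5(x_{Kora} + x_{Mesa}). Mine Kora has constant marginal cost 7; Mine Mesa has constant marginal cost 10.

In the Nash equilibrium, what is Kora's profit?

30.752

Mine Kora's profit: π = x_{Kora}(41.2 − 5(x_{Kora} + x_{Mesa})) − 7x_{Kora}.
∂π/∂x_{Kora} = 34.2 − 10x_{Kora} − 5x_{Mesa} = 0, so x_{Kora} = 3.42 − 0.5x_{Mesa}.
By the same steps for Mesa: x_{Mesa} = 3.12 − 0.5x_{Kora}.
Plugging x_{Mesa} into Kora's best response: x_{Kora} = 3.42 − 0.5(3.12 − 0.5x_{Kora}) ⇒ 0.75x_{Kora} = 1.86, so x_{Kora} = 2.48.
Then x_{Mesa} = 3.12 − 0.5·2.48 = 1.88.
Price P = 41.2 − 5·4.36 = 19.4.
Kora's profit: (19.4 − 7)·2.48 = 30.752.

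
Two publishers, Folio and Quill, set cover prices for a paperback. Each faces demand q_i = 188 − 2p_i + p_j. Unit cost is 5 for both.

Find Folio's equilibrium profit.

Folio's profit: π = (p_{Folio} − 5)(188 − 2p_{Folio} + p_{Quill}).
∂π/∂p_{Folio} = 198 − 4p_{Folio} + p_{Quill} = 0 ⇒ p_{Folio} = 49.5 + 0.25p_{Quill}.
The game is symmetric, so in equilibrium p_{Quill} = p_{Folio}: the reaction function gives 0.75p_{Folio} = 49.5, hence p_{Folio} = 66.
q_{Folio} = 188 − 2·66 + 66 = 122.
Profit = (66 − 5)·122 = 7442.

7442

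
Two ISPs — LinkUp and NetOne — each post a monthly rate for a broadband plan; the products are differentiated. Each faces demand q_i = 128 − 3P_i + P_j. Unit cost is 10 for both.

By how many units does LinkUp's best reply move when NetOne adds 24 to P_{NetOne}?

4

LinkUp's profit: π = (P_{LinkUp} − 10)(128 − 3P_{LinkUp} + P_{NetOne}).
∂π/∂P_{LinkUp} = 158 − 6P_{LinkUp} + P_{NetOne} = 0 ⇒ P_{LinkUp} = 79/3 + (1/6)P_{NetOne}.
The reaction-function slope is 1/6, so a 24-unit rise in P_{NetOne} moves P_{LinkUp} by 1/6 × 24 = 4. LinkUp's best response rises — the actions are strategic complements.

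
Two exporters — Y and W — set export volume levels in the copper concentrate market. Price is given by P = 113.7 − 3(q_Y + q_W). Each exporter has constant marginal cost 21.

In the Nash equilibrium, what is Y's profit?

318.27

Exporter Y's profit: π = q_Y(113.7 − 3(q_Y + q_W)) − 21q_Y.
∂π/∂q_Y = 92.7 − 6q_Y − 3q_W = 0, so q_Y = 15.45 − 0.5q_W.
The game is symmetric, so in equilibrium q_W = q_Y: the reaction function gives 1.5q_Y = 15.45, hence q_Y = 10.3.
Price P = 113.7 − 3·20.6 = 51.9.
Y's profit: (51.9 − 21)·10.3 = 318.27.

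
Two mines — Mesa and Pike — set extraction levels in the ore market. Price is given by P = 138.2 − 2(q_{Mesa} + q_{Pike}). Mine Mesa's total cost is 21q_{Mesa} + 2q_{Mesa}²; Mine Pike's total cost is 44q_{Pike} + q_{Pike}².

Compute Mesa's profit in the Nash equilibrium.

547.56

Mine Mesa's profit: π = q_{Mesa}(138.2 − 2(q_{Mesa} + q_{Pike})) − 21q_{Mesa} − 2q_{Mesa}².
∂π/∂q_{Mesa} = 117.2 − 8q_{Mesa} − 2q_{Pike} = 0, so q_{Mesa} = 14.65 − 0.25q_{Pike}.
For Pike: ∂π/∂q_{Pike} = 94.2 − 6q_{Pike} − 2q_{Mesa} = 0 ⇒ q_{Pike} = 15.7 − (1/3)q_{Mesa}.
Plugging q_{Pike} into Mesa's best response: q_{Mesa} = 14.65 − 0.25(15.7 − (1/3)q_{Mesa}) ⇒ (11/12)q_{Mesa} = 10.725, so q_{Mesa} = 11.7.
Then q_{Pike} = 15.7 − (1/3)·11.7 = 11.8.
Price P = 138.2 − 2·23.5 = 91.2.
Mesa's profit: (91.2 − 21)·11.7 − 2(11.7)² = 547.56.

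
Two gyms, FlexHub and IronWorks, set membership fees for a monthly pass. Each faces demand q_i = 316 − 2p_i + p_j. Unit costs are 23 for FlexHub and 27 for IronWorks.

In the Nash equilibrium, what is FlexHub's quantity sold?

196.4

FlexHub's profit: π = (p_{FlexHub} − 23)(316 − 2p_{FlexHub} + p_{IronWorks}).
∂π/∂p_{FlexHub} = 362 − 4p_{FlexHub} + p_{IronWorks} = 0 ⇒ p_{FlexHub} = 90.5 + 0.25p_{IronWorks}.
Similarly p_{IronWorks} = 92.5 + 0.25p_{FlexHub}.
Substituting the second reaction function into the first: p_{FlexHub} = 90.5 + 0.25(92.5 + 0.25p_{FlexHub}), which gives 0.9375p_{FlexHub} = 113.625 ⇒ p_{FlexHub} = 121.2.
Then p_{IronWorks} = 92.5 + 0.25·121.2 = 122.8.
q_{FlexHub} = 316 − 2·121.2 + 122.8 = 196.4.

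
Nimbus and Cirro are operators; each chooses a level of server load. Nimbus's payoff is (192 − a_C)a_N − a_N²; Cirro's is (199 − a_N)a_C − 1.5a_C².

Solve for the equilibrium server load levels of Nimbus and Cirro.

75.4, 41.2

Expanding Nimbus's payoff: 192a_N − a_Ca_N − a_N².
∂π/∂a_N = 192 − a_C − 2a_N = 0, so a_N = 96 − 0.5a_C.
Likewise for Cirro: a_C = 199/3 − (1/3)a_N.
Plugging a_C into Nimbus's best response: a_N = 96 − 0.5(199/3 − (1/3)a_N) ⇒ (5/6)a_N = 377/6, so a_N = 75.4.
Then a_C = 199/3 − (1/3)·75.4 = 41.2.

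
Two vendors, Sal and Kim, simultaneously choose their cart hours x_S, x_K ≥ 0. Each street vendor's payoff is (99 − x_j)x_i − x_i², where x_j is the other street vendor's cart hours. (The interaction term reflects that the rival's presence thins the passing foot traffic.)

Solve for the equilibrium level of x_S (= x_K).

33

Sal's payoff is (99 − x_K)x_S − x_S².
∂π/∂x_S = 99 − x_K − 2x_S = 0, so x_S = 49.5 − 0.5x_K.
Setting x_S = x_K in the reaction function: x_S = 49.5 − 0.5x_S, so x_S = 49.5 / 1.5 = 33.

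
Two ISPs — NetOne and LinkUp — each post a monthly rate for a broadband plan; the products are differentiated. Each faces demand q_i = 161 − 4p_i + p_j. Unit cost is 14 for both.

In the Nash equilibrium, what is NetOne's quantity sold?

NetOne's profit: π = (p_{NetOne} − 14)(161 − 4p_{NetOne} + p_{LinkUp}).
∂π/∂p_{NetOne} = 217 − 8p_{NetOne} + p_{LinkUp} = 0 ⇒ p_{NetOne} = 27.125 + 0.125p_{LinkUp}.
The game is symmetric, so in equilibrium p_{LinkUp} = p_{NetOne}: the reaction function gives 0.875p_{NetOne} = 27.125, hence p_{NetOne} = 31.
q_{NetOne} = 161 − 4·31 + 31 = 68.

68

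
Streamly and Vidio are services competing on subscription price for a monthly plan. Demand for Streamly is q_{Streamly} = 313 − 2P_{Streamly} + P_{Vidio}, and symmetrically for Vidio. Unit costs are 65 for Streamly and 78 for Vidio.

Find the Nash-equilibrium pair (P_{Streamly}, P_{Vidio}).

Streamly's profit: π = (P_{Streamly} − 65)(313 − 2P_{Streamly} + P_{Vidio}).
∂π/∂P_{Streamly} = 443 − 4P_{Streamly} + P_{Vidio} = 0 ⇒ P_{Streamly} = 110.75 + 0.25P_{Vidio}.
Similarly P_{Vidio} = 117.25 + 0.25P_{Streamly}.
Solving the two reaction functions simultaneously: (1 − (0.25)(0.25))P_{Streamly} = 110.75 + 0.25·117.25, so 0.9375P_{Streamly} = 140.0625 and P_{Streamly} = 149.4.
Then P_{Vidio} = 117.25 + 0.25·149.4 = 154.6.

149.4, 154.6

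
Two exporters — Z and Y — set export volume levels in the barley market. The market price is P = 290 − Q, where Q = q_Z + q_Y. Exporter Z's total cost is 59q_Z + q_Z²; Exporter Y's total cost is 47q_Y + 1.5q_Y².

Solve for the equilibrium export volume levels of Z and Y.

48, 39

Exporter Z's profit: π = q_Z(290 − (q_Z + q_Y)) − 59q_Z − q_Z².
∂π/∂q_Z = 231 − 4q_Z − q_Y = 0, so q_Z = 57.75 − 0.25q_Y.
For Y: ∂π/∂q_Y = 243 − 5q_Y − q_Z = 0 ⇒ q_Y = 48.6 − 0.2q_Z.
Substituting the second reaction function into the first: q_Z = 57.75 − 0.25(48.6 − 0.2q_Z), which gives 0.95q_Z = 45.6 ⇒ q_Z = 48.
Then q_Y = 48.6 − 0.2·48 = 39.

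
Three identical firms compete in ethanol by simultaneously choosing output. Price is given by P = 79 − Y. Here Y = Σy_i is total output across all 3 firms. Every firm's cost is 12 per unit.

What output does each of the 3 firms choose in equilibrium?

16.75

A representative firm's profit is π_i = y_i(79 − Y) − 12y_i, with Y = y_i + Σ_{j≠i} y_j.
First-order condition: 67 − 2y_i − Σ_{j≠i} y_j = 0.
Imposing symmetry (y_j = y for all j) turns Σ_{j≠i} y_j into 2y, so 67 = 4y and y = 16.75.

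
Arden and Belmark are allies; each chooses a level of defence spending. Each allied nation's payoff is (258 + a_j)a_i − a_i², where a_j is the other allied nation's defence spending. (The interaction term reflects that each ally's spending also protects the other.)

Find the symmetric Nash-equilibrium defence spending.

Arden's payoff is (258 + a_B)a_A − a_A².
∂π/∂a_A = 258 + a_B − 2a_A = 0, so a_A = 129 + 0.5a_B.
By symmetry a_B = a_A; substituting into the reaction function, 0.5a_A = 129 and a_A = 258.

258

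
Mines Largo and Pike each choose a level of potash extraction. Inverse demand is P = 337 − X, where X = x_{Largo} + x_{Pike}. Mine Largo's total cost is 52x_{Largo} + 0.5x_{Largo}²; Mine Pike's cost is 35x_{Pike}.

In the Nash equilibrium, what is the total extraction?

177.8

Mine Largo's profit: π = x_{Largo}(337 − (x_{Largo} + x_{Pike})) − 52x_{Largo} − 0.5x_{Largo}².
∂π/∂x_{Largo} = 285 − 3x_{Largo} − x_{Pike} = 0, so x_{Largo} = 95 − (1/3)x_{Pike}.
For Pike: ∂π/∂x_{Pike} = 302 − 2x_{Pike} − x_{Largo} = 0 ⇒ x_{Pike} = 151 − 0.5x_{Largo}.
Substituting the second reaction function into the first: x_{Largo} = 95 − (1/3)(151 − 0.5x_{Largo}), which gives (5/6)x_{Largo} = 134/3 ⇒ x_{Largo} = 53.6.
Then x_{Pike} = 151 − 0.5·53.6 = 124.2.
Total extraction: 53.6 + 124.2 = 177.8.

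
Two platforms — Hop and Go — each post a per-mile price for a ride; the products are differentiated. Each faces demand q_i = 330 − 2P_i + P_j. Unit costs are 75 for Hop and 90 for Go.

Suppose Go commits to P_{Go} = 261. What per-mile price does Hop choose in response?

Hop's profit: π = (P_{Hop} − 75)(330 − 2P_{Hop} + P_{Go}).
∂π/∂P_{Hop} = 480 − 4P_{Hop} + P_{Go} = 0 ⇒ P_{Hop} = 120 + 0.25P_{Go}.
At P_{Go} = 261: P_{Hop} = 120 + 0.25·261 = 185.25.

185.25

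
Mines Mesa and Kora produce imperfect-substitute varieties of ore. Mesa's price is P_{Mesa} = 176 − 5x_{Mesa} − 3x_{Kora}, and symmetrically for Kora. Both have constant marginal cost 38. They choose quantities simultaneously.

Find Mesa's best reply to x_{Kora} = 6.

12

Mine Mesa's profit: π = x_{Mesa}(176 − 5x_{Mesa} − 3x_{Kora}) − 38x_{Mesa}.
∂π/∂x_{Mesa} = 138 − 10x_{Mesa} − 3x_{Kora} = 0 ⇒ x_{Mesa} = 13.8 − 0.3x_{Kora}.
At x_{Kora} = 6: x_{Mesa} = 13.8 − 0.3·6 = 12.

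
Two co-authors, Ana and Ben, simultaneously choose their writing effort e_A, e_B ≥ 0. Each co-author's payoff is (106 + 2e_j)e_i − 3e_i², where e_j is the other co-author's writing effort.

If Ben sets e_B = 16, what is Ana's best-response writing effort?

23

Ana's payoff is (106 + 2e_B)e_A − 3e_A².
∂π/∂e_A = 106 + 2e_B − 6e_A = 0, so e_A = 53/3 + (1/3)e_B.
At e_B = 16: e_A = 53/3 + (1/3)·16 = 23.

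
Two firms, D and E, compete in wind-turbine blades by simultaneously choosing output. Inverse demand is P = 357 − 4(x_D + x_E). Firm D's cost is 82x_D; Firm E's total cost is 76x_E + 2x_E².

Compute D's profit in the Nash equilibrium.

2959.36

Firm D's profit: π = x_D(357 − 4(x_D + x_E)) − 82x_D.
∂π/∂x_D = 275 − 8x_D − 4x_E = 0, so x_D = 34.375 − 0.5x_E.
For E: ∂π/∂x_E = 281 − 12x_E − 4x_D = 0 ⇒ x_E = 281/12 − (1/3)x_D.
Plugging x_E into D's best response: x_D = 34.375 − 0.5(281/12 − (1/3)x_D) ⇒ (5/6)x_D = 68/3, so x_D = 27.2.
Then x_E = 281/12 − (1/3)·27.2 = 14.35.
Price P = 357 − 4·41.55 = 190.8.
D's profit: (190.8 − 82)·27.2 = 2959.36.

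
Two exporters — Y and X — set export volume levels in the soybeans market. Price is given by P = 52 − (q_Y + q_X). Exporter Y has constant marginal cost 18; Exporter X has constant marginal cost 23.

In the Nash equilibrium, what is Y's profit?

Exporter Y's profit: π = q_Y(52 − (q_Y + q_X)) − 18q_Y.
∂π/∂q_Y = 34 − 2q_Y − q_X = 0, so q_Y = 17 − 0.5q_X.
By the same steps for X: q_X = 14.5 − 0.5q_Y.
Solving the two reaction functions simultaneously: (1 − (−0.5)(−0.5))q_Y = 17 − 0.5·14.5, so 0.75q_Y = 9.75 and q_Y = 13.
Then q_X = 14.5 − 0.5·13 = 8.
Price P = 52 − 21 = 31.
Y's profit: (31 − 18)·13 = 169.

169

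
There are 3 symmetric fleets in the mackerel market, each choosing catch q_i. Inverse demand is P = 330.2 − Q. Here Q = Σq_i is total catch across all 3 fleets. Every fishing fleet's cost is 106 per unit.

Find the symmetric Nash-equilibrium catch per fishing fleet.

A representative fishing fleet's profit is π_i = q_i(330.2 − Q) − 106q_i, with Q = q_i + Σ_{j≠i} q_j.
First-order condition: 224.2 − 2q_i − Σ_{j≠i} q_j = 0.
With identical fishing fleets, set every q_j = q: then 224.2 − 2q − 2q = 0, i.e. q = 224.2/4 = 56.05.

56.05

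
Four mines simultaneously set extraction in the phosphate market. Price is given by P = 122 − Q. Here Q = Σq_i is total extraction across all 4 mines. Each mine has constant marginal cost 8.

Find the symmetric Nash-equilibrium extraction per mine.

22.8

A representative mine's profit is π_i = q_i(122 − Q) − 8q_i, with Q = q_i + Σ_{j≠i} q_j.
First-order condition: 114 − 2q_i − Σ_{j≠i} q_j = 0.
With identical mines, set every q_j = q: then 114 − 2q − 3q = 0, i.e. q = 114/5 = 22.8.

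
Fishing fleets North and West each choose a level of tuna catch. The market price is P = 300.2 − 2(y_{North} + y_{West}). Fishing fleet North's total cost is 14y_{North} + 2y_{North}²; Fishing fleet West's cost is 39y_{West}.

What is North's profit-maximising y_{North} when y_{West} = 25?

Fishing fleet North's profit: π = y_{North}(300.2 − 2(y_{North} + y_{West})) − 14y_{North} − 2y_{North}².
∂π/∂y_{North} = 286.2 − 8y_{North} − 2y_{West} = 0, so y_{North} = 35.775 − 0.25y_{West}.
At y_{West} = 25: y_{North} = 35.775 − 0.25·25 = 29.525.

29.525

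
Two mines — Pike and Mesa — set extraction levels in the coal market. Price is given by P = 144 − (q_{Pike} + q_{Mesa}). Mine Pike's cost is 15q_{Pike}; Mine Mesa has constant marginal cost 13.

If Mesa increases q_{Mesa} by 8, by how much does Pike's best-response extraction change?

Mine Pike's profit: π = q_{Pike}(144 − (q_{Pike} + q_{Mesa})) − 15q_{Pike}.
∂π/∂q_{Pike} = 129 − 2q_{Pike} − q_{Mesa} = 0, so q_{Pike} = 64.5 − 0.5q_{Mesa}.
The reaction-function slope is −0.5, so an 8-unit rise in q_{Mesa} moves q_{Pike} by −0.5 × 8 = −4. Pike's best response falls — the actions are strategic substitutes.

-4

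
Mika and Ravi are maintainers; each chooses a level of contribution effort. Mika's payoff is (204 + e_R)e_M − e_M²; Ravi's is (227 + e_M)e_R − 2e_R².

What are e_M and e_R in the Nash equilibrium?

Expanding Mika's payoff: 204e_M + e_Re_M − e_M².
∂π/∂e_M = 204 + e_R − 2e_M = 0, so e_M = 102 + 0.5e_R.
Likewise for Ravi: e_R = 56.75 + 0.25e_M.
Substituting the second reaction function into the first: e_M = 102 + 0.5(56.75 + 0.25e_M), which gives 0.875e_M = 130.375 ⇒ e_M = 149.
Then e_R = 56.75 + 0.25·149 = 94.

149, 94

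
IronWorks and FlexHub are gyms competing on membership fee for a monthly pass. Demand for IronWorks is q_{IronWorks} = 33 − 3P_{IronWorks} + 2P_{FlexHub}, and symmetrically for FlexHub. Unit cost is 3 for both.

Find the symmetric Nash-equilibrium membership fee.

10.5

IronWorks's profit: π = (P_{IronWorks} − 3)(33 − 3P_{IronWorks} + 2P_{FlexHub}).
∂π/∂P_{IronWorks} = 42 − 6P_{IronWorks} + 2P_{FlexHub} = 0 ⇒ P_{IronWorks} = 7 + (1/3)P_{FlexHub}.
The game is symmetric, so in equilibrium P_{FlexHub} = P_{IronWorks}: the reaction function gives (2/3)P_{IronWorks} = 7, hence P_{IronWorks} = 10.5.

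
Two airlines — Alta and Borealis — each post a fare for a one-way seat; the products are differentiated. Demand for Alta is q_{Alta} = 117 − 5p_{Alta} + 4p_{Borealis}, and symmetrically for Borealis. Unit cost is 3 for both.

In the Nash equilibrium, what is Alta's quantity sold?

95

Alta's profit: π = (p_{Alta} − 3)(117 − 5p_{Alta} + 4p_{Borealis}).
∂π/∂p_{Alta} = 132 − 10p_{Alta} + 4p_{Borealis} = 0 ⇒ p_{Alta} = 13.2 + 0.4p_{Borealis}.
By symmetry p_{Borealis} = p_{Alta}; substituting into the reaction function, 0.6p_{Alta} = 13.2 and p_{Alta} = 22.
q_{Alta} = 117 − 5·22 + 4·22 = 95.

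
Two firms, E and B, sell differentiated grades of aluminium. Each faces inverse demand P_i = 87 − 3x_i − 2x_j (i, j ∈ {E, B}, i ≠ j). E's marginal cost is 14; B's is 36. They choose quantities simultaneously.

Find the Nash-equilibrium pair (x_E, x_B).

Firm E's profit: π = x_E(87 − 3x_E − 2x_B) − 14x_E.
∂π/∂x_E = 73 − 6x_E − 2x_B = 0 ⇒ x_E = 73/6 − (1/3)x_B.
Similarly x_B = 8.5 − (1/3)x_E.
Substituting the second reaction function into the first: x_E = 73/6 − (1/3)(8.5 − (1/3)x_E), which gives (8/9)x_E = 28/3 ⇒ x_E = 10.5.
Then x_B = 8.5 − (1/3)·10.5 = 5.

10.5, 5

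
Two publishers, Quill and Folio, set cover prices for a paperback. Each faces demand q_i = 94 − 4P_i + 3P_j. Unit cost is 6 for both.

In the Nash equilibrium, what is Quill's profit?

Quill's profit: π = (P_{Quill} − 6)(94 − 4P_{Quill} + 3P_{Folio}).
∂π/∂P_{Quill} = 118 − 8P_{Quill} + 3P_{Folio} = 0 ⇒ P_{Quill} = 14.75 + 0.375P_{Folio}.
The game is symmetric, so in equilibrium P_{Folio} = P_{Quill}: the reaction function gives 0.625P_{Quill} = 14.75, hence P_{Quill} = 23.6.
q_{Quill} = 94 − 4·23.6 + 3·23.6 = 70.4.
Profit = (23.6 − 6)·70.4 = 1239.04.

1239.04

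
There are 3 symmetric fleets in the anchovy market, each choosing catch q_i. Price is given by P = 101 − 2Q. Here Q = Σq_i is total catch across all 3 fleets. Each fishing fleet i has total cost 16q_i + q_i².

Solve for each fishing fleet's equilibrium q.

8.5

A representative fishing fleet's profit is π_i = q_i(101 − 2Q) − 16q_i − q_i², with Q = q_i + Σ_{j≠i} q_j.
First-order condition: 85 − 6q_i − 2Σ_{j≠i} q_j = 0.
Imposing symmetry (q_j = q for all j) turns Σ_{j≠i} q_j into 2q, so 85 = 10q and q = 8.5.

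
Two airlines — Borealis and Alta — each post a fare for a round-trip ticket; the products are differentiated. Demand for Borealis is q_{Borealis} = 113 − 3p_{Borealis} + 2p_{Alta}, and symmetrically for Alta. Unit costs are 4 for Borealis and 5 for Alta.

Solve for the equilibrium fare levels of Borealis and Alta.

31.4375, 31.8125

Borealis's profit: π = (p_{Borealis} − 4)(113 − 3p_{Borealis} + 2p_{Alta}).
∂π/∂p_{Borealis} = 125 − 6p_{Borealis} + 2p_{Alta} = 0 ⇒ p_{Borealis} = 125/6 + (1/3)p_{Alta}.
Similarly p_{Alta} = 64/3 + (1/3)p_{Borealis}.
Plugging p_{Alta} into Borealis's best response: p_{Borealis} = 125/6 + (1/3)(64/3 + (1/3)p_{Borealis}) ⇒ (8/9)p_{Borealis} = 503/18, so p_{Borealis} = 31.4375.
Then p_{Alta} = 64/3 + (1/3)·31.4375 = 31.8125.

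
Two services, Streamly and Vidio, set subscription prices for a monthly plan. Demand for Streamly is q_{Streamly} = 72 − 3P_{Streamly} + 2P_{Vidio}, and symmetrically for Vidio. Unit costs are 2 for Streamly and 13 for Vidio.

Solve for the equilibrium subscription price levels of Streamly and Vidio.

Streamly's profit: π = (P_{Streamly} − 2)(72 − 3P_{Streamly} + 2P_{Vidio}).
∂π/∂P_{Streamly} = 78 − 6P_{Streamly} + 2P_{Vidio} = 0 ⇒ P_{Streamly} = 13 + (1/3)P_{Vidio}.
Similarly P_{Vidio} = 18.5 + (1/3)P_{Streamly}.
Plugging P_{Vidio} into Streamly's best response: P_{Streamly} = 13 + (1/3)(18.5 + (1/3)P_{Streamly}) ⇒ (8/9)P_{Streamly} = 115/6, so P_{Streamly} = 21.5625.
Then P_{Vidio} = 18.5 + (1/3)·21.5625 = 25.6875.

21.5625, 25.6875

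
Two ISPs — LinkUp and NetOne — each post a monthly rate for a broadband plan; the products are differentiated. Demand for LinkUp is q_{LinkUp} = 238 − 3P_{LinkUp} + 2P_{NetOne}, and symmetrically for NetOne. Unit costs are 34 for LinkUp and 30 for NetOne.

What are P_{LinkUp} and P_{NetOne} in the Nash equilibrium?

84.25, 82.75

LinkUp's profit: π = (P_{LinkUp} − 34)(238 − 3P_{LinkUp} + 2P_{NetOne}).
∂π/∂P_{LinkUp} = 340 − 6P_{LinkUp} + 2P_{NetOne} = 0 ⇒ P_{LinkUp} = 170/3 + (1/3)P_{NetOne}.
Similarly P_{NetOne} = 164/3 + (1/3)P_{LinkUp}.
Solving the two reaction functions simultaneously: (1 − (1/3)(1/3))P_{LinkUp} = 170/3 + (1/3)·(164/3), so (8/9)P_{LinkUp} = 674/9 and P_{LinkUp} = 84.25.
Then P_{NetOne} = 164/3 + (1/3)·84.25 = 82.75.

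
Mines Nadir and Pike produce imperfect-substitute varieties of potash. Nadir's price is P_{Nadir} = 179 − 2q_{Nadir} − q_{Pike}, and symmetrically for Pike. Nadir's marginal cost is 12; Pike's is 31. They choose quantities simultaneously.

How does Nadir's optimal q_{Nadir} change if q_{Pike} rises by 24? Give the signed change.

-6

Mine Nadir's profit: π = q_{Nadir}(179 − 2q_{Nadir} − q_{Pike}) − 12q_{Nadir}.
∂π/∂q_{Nadir} = 167 − 4q_{Nadir} − q_{Pike} = 0 ⇒ q_{Nadir} = 41.75 − 0.25q_{Pike}.
The reaction-function slope is −0.25, so a 24-unit rise in q_{Pike} moves q_{Nadir} by −0.25 × 24 = −6. Nadir's best response falls — the actions are strategic substitutes.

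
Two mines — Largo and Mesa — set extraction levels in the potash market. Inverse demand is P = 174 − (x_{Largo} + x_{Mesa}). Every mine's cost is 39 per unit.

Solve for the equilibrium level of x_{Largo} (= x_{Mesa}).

Mine Largo's profit: π = x_{Largo}(174 − (x_{Largo} + x_{Mesa})) − 39x_{Largo}.
∂π/∂x_{Largo} = 135 − 2x_{Largo} − x_{Mesa} = 0, so x_{Largo} = 67.5 − 0.5x_{Mesa}.
Setting x_{Largo} = x_{Mesa} in the reaction function: x_{Largo} = 67.5 − 0.5x_{Largo}, so x_{Largo} = 67.5 / 1.5 = 45.

45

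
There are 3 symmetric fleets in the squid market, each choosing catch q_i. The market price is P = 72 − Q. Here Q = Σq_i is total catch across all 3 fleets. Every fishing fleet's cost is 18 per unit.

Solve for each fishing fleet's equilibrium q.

A representative fishing fleet's profit is π_i = q_i(72 − Q) − 18q_i, with Q = q_i + Σ_{j≠i} q_j.
First-order condition: 54 − 2q_i − Σ_{j≠i} q_j = 0.
Imposing symmetry (q_j = q for all j) turns Σ_{j≠i} q_j into 2q, so 54 = 4q and q = 13.5.

13.5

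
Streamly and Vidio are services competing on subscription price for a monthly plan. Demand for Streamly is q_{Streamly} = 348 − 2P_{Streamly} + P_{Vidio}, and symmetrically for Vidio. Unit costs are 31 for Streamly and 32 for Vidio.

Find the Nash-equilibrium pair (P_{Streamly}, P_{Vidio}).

136.8, 137.2

Streamly's profit: π = (P_{Streamly} − 31)(348 − 2P_{Streamly} + P_{Vidio}).
∂π/∂P_{Streamly} = 410 − 4P_{Streamly} + P_{Vidio} = 0 ⇒ P_{Streamly} = 102.5 + 0.25P_{Vidio}.
Similarly P_{Vidio} = 103 + 0.25P_{Streamly}.
Solving the two reaction functions simultaneously: (1 − (0.25)(0.25))P_{Streamly} = 102.5 + 0.25·103, so 0.9375P_{Streamly} = 128.25 and P_{Streamly} = 136.8.
Then P_{Vidio} = 103 + 0.25·136.8 = 137.2.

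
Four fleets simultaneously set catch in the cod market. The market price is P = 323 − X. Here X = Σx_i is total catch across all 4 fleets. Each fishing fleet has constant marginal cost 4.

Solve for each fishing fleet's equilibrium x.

63.8

A representative fishing fleet's profit is π_i = x_i(323 − X) − 4x_i, with X = x_i + Σ_{j≠i} x_j.
First-order condition: 319 − 2x_i − Σ_{j≠i} x_j = 0.
Imposing symmetry (x_j = x for all j) turns Σ_{j≠i} x_j into 3x, so 319 = 5x and x = 63.8.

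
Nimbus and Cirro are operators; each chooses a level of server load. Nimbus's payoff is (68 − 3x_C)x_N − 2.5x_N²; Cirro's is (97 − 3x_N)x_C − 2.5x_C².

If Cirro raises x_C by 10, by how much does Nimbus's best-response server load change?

Expanding Nimbus's payoff: 68x_N − 3x_Cx_N − 2.5x_N².
∂π/∂x_N = 68 − 3x_C − 5x_N = 0, so x_N = 13.6 − 0.6x_C.
The reaction-function slope is −0.6, so a 10-unit rise in x_C moves x_N by −0.6 × 10 = −6. Nimbus's best response falls — the actions are strategic substitutes.

-6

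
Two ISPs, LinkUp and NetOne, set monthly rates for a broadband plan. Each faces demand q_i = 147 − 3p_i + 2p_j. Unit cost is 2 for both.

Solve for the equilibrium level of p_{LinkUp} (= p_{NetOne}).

LinkUp's profit: π = (p_{LinkUp} − 2)(147 − 3p_{LinkUp} + 2p_{NetOne}).
∂π/∂p_{LinkUp} = 153 − 6p_{LinkUp} + 2p_{NetOne} = 0 ⇒ p_{LinkUp} = 25.5 + (1/3)p_{NetOne}.
The game is symmetric, so in equilibrium p_{NetOne} = p_{LinkUp}: the reaction function gives (2/3)p_{LinkUp} = 25.5, hence p_{LinkUp} = 38.25.

38.25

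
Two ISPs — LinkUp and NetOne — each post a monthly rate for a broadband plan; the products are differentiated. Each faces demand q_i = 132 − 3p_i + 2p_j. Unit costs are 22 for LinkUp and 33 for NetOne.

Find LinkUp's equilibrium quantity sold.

88.6875

LinkUp's profit: π = (p_{LinkUp} − 22)(132 − 3p_{LinkUp} + 2p_{NetOne}).
∂π/∂p_{LinkUp} = 198 − 6p_{LinkUp} + 2p_{NetOne} = 0 ⇒ p_{LinkUp} = 33 + (1/3)p_{NetOne}.
Similarly p_{NetOne} = 38.5 + (1/3)p_{LinkUp}.
Substituting the second reaction function into the first: p_{LinkUp} = 33 + (1/3)(38.5 + (1/3)p_{LinkUp}), which gives (8/9)p_{LinkUp} = 275/6 ⇒ p_{LinkUp} = 51.5625.
Then p_{NetOne} = 38.5 + (1/3)·51.5625 = 55.6875.
q_{LinkUp} = 132 − 3·51.5625 + 2·55.6875 = 88.6875.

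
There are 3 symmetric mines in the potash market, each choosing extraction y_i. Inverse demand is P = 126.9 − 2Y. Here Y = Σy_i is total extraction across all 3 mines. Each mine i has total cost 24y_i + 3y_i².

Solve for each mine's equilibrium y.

7.35

A representative mine's profit is π_i = y_i(126.9 − 2Y) − 24y_i − 3y_i², with Y = y_i + Σ_{j≠i} y_j.
First-order condition: 102.9 − 10y_i − 2Σ_{j≠i} y_j = 0.
With identical mines, set every y_j = y: then 102.9 − 10y − 4y = 0, i.e. y = 102.9/14 = 7.35.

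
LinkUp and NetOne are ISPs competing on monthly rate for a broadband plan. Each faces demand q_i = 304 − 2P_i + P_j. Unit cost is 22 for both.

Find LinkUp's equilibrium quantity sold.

LinkUp's profit: π = (P_{LinkUp} − 22)(304 − 2P_{LinkUp} + P_{NetOne}).
∂π/∂P_{LinkUp} = 348 − 4P_{LinkUp} + P_{NetOne} = 0 ⇒ P_{LinkUp} = 87 + 0.25P_{NetOne}.
By symmetry P_{NetOne} = P_{LinkUp}; substituting into the reaction function, 0.75P_{LinkUp} = 87 and P_{LinkUp} = 116.
q_{LinkUp} = 304 − 2·116 + 116 = 188.

188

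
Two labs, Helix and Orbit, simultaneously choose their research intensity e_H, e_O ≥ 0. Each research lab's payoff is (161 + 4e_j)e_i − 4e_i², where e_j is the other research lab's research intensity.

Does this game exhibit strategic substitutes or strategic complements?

Helix's payoff is (161 + 4e_O)e_H − 4e_H².
∂π/∂e_H = 161 + 4e_O − 8e_H = 0, so e_H = 20.125 + 0.5e_O.
The best-response slope de_H/de_O = 0.5 > 0: the reaction function is upward-sloping, so the choices are strategic complements.

strategic complements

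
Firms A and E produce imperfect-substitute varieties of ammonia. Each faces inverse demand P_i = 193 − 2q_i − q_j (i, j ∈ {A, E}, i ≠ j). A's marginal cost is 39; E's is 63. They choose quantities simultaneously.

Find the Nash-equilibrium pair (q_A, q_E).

32.4, 24.4

Firm A's profit: π = q_A(193 − 2q_A − q_E) − 39q_A.
∂π/∂q_A = 154 − 4q_A − q_E = 0 ⇒ q_A = 38.5 − 0.25q_E.
Similarly q_E = 32.5 − 0.25q_A.
Plugging q_E into A's best response: q_A = 38.5 − 0.25(32.5 − 0.25q_A) ⇒ 0.9375q_A = 30.375, so q_A = 32.4.
Then q_E = 32.5 − 0.25·32.4 = 24.4.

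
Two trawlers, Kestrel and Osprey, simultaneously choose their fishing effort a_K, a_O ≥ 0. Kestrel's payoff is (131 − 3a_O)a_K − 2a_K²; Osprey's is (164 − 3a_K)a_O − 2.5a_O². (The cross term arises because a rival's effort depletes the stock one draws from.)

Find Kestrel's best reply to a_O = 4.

Expanding Kestrel's payoff: 131a_K − 3a_Oa_K − 2a_K².
∂π/∂a_K = 131 − 3a_O − 4a_K = 0, so a_K = 32.75 − 0.75a_O.
At a_O = 4: a_K = 32.75 − 0.75·4 = 29.75.

29.75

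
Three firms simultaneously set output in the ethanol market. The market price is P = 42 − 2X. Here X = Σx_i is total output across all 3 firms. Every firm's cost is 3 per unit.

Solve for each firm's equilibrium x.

A representative firm's profit is π_i = x_i(42 − 2X) − 3x_i, with X = x_i + Σ_{j≠i} x_j.
First-order condition: 39 − 4x_i − 2Σ_{j≠i} x_j = 0.
With identical firms, set every x_j = x: then 39 − 4x − 4x = 0, i.e. x = 39/8 = 4.875.

4.875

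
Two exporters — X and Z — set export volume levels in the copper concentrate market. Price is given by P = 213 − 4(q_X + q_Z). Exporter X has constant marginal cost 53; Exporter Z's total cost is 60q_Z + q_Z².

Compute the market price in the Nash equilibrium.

114.75

Exporter X's profit: π = q_X(213 − 4(q_X + q_Z)) − 53q_X.
∂π/∂q_X = 160 − 8q_X − 4q_Z = 0, so q_X = 20 − 0.5q_Z.
For Z: ∂π/∂q_Z = 153 − 10q_Z − 4q_X = 0 ⇒ q_Z = 15.3 − 0.4q_X.
Substituting the second reaction function into the first: q_X = 20 − 0.5(15.3 − 0.4q_X), which gives 0.8q_X = 12.35 ⇒ q_X = 15.4375.
Then q_Z = 15.3 − 0.4·15.4375 = 9.125.
Equilibrium price: P = 213 − 4·24.5625 = 114.75.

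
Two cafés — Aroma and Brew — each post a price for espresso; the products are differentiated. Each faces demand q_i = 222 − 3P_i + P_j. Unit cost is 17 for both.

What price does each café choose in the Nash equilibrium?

54.6

Aroma's profit: π = (P_{Aroma} − 17)(222 − 3P_{Aroma} + P_{Brew}).
∂π/∂P_{Aroma} = 273 − 6P_{Aroma} + P_{Brew} = 0 ⇒ P_{Aroma} = 45.5 + (1/6)P_{Brew}.
The game is symmetric, so in equilibrium P_{Brew} = P_{Aroma}: the reaction function gives (5/6)P_{Aroma} = 45.5, hence P_{Aroma} = 54.6.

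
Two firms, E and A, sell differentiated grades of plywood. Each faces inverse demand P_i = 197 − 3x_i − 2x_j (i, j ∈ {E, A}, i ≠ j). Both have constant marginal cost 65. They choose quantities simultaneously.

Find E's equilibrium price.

114.5

Firm E's profit: π = x_E(197 − 3x_E − 2x_A) − 65x_E.
∂π/∂x_E = 132 − 6x_E − 2x_A = 0 ⇒ x_E = 22 − (1/3)x_A.
By symmetry x_A = x_E; substituting into the reaction function, (4/3)x_E = 22 and x_E = 16.5.
P_E = 197 − 3·16.5 − 2·16.5 = 114.5.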